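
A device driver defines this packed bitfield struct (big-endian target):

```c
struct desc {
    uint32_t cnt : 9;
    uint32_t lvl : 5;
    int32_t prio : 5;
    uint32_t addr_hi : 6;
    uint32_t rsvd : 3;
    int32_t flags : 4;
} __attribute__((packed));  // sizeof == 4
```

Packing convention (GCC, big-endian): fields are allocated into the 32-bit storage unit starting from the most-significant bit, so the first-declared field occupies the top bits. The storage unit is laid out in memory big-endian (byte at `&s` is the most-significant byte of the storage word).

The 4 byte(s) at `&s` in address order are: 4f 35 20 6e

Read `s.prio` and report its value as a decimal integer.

9

[0]=0x4f [1]=0x35 [2]=0x20 [3]=0x6e (big-endian) → word 0x4f35206e
cnt [23+:9] = (word>>23) & 0x1ff = 158
lvl [18+:5] = (word>>18) & 0x1f = 13
prio [13+:5] = (word>>13) & 0x1f = 9  ←
addr_hi [7+:6] = (word>>7) & 0x3f = 0
rsvd [4+:3] = (word>>4) & 0x7 = 6
flags [0+:4] = (word>>0) & 0xf = 14
prio signed 5b, MSB=0: value = 9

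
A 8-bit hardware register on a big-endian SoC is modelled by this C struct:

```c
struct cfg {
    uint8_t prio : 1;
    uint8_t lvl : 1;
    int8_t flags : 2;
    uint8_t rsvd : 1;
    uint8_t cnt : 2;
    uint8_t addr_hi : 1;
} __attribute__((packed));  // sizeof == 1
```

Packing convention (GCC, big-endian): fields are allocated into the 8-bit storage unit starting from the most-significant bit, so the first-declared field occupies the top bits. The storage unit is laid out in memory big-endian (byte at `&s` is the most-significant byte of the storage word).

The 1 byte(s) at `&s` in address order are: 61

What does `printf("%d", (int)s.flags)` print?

[0]=0x61 (big-endian) → word 0x61
prio [7+:1] = (word>>7) & 0x1 = 0
lvl [6+:1] = (word>>6) & 0x1 = 1
flags [4+:2] = (word>>4) & 0x3 = 2  ←
rsvd [3+:1] = (word>>3) & 0x1 = 0
cnt [1+:2] = (word>>1) & 0x3 = 0
addr_hi [0+:1] = (word>>0) & 0x1 = 1
flags signed 2b, MSB=1: 2 - 4 = -2

-2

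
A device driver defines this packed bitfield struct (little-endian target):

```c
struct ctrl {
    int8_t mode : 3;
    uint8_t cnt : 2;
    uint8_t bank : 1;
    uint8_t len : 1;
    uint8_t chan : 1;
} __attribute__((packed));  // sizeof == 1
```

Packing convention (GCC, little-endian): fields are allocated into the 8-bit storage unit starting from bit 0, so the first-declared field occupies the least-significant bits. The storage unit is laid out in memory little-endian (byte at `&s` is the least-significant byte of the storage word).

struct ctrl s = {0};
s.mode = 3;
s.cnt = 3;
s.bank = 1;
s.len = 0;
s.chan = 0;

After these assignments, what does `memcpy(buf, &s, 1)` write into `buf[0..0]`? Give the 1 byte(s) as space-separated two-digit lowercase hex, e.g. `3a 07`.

[0+:3] mode=3 & 0x7 = 0x3; word=0x03
[3+:2] cnt=3 & 0x3 = 0x3; word=0x1b
[5+:1] bank=1 & 0x1 = 0x1; word=0x3b
[6+:1] len=0 & 0x1 = 0x0; word=0x3b
[7+:1] chan=0 & 0x1 = 0x0; word=0x3b
word = 0x3b → little-endian bytes:
  [0]=0x3b

3b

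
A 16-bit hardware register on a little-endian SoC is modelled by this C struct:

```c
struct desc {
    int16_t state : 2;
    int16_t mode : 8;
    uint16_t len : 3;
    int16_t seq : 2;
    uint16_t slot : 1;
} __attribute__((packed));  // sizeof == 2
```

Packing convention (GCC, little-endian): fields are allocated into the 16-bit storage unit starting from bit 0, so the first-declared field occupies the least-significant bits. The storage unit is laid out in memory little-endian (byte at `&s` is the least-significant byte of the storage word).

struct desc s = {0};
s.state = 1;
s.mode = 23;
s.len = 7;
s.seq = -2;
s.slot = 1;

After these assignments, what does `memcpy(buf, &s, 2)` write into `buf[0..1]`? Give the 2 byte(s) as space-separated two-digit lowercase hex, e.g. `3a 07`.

5d dc

state (2b) val=1 bits=0x1 at bit 0: 0x0001
mode (8b) val=23 bits=0x17 at bit 2: 0x005d
len (3b) val=7 bits=0x7 at bit 10: 0x1c5d
seq (2b) val=-2 bits=0x2 at bit 13: 0x5c5d
slot (1b) val=1 bits=0x1 at bit 15: 0xdc5d
word = 0xdc5d → little-endian bytes:
  [0]=0x5d  [1]=0xdc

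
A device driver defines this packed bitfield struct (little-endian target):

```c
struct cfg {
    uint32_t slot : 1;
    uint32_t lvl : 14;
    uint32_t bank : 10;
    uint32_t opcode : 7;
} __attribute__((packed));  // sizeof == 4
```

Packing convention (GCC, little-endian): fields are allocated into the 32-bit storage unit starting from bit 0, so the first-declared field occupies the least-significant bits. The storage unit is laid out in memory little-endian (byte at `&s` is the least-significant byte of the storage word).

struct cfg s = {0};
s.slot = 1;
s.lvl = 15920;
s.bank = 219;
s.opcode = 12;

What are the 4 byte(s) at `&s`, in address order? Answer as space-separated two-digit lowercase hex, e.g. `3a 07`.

slot:1 = 1 → 0x1 << 0 → word 0x00000001
lvl:14 = 15920 → 0x3e30 << 1 → word 0x00007c61
bank:10 = 219 → 0xdb << 15 → word 0x006dfc61
opcode:7 = 12 → 0xc << 25 → word 0x186dfc61
word = 0x186dfc61 → little-endian bytes:
  [0]=0x61  [1]=0xfc  [2]=0x6d  [3]=0x18

61 fc 6d 18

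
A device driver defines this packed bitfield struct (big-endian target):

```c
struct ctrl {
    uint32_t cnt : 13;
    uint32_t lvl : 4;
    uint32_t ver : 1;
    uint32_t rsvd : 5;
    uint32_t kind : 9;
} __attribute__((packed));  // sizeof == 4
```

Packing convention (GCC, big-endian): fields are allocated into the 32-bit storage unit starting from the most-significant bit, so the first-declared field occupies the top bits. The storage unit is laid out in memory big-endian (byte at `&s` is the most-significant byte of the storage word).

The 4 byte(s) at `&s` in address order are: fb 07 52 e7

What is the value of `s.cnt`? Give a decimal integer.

8032

[0]=0xfb [1]=0x07 [2]=0x52 [3]=0xe7 (big-endian) → word 0xfb0752e7
cnt [19+:13] = (word>>19) & 0x1fff = 8032  ←
lvl [15+:4] = (word>>15) & 0xf = 14
ver [14+:1] = (word>>14) & 0x1 = 1
rsvd [9+:5] = (word>>9) & 0x1f = 9
kind [0+:9] = (word>>0) & 0x1ff = 231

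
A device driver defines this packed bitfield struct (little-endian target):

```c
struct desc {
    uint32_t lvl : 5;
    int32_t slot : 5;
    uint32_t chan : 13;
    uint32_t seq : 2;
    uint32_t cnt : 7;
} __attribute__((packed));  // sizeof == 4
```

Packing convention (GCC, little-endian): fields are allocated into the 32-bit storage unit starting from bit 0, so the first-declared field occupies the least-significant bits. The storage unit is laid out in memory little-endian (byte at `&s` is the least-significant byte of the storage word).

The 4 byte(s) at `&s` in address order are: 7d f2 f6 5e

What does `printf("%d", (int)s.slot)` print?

[0]=0x7d [1]=0xf2 [2]=0xf6 [3]=0x5e (little-endian) → word 0x5ef6f27d
lvl:5 @ bit 0 → (0x5ef6f27d>>0)&0x1f = 0x1d
slot:5 @ bit 5 → (0x5ef6f27d>>5)&0x1f = 0x13  ←
chan:13 @ bit 10 → (0x5ef6f27d>>10)&0x1fff = 0x1dbc
seq:2 @ bit 23 → (0x5ef6f27d>>23)&0x3 = 0x1
cnt:7 @ bit 25 → (0x5ef6f27d>>25)&0x7f = 0x2f
slot signed 5b, MSB=1: 19 - 32 = -13

-13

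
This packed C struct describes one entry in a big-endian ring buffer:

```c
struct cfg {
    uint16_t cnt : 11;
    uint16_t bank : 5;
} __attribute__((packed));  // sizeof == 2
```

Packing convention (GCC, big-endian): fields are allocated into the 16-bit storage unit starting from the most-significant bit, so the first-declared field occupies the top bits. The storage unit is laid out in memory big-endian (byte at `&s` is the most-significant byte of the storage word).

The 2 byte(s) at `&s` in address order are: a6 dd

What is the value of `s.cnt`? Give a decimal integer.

1334

[0]=0xa6 [1]=0xdd (big-endian) → word 0xa6dd
cnt:11 @ bit 5 → (0xa6dd>>5)&0x7ff = 0x536  ←
bank:5 @ bit 0 → (0xa6dd>>0)&0x1f = 0x1d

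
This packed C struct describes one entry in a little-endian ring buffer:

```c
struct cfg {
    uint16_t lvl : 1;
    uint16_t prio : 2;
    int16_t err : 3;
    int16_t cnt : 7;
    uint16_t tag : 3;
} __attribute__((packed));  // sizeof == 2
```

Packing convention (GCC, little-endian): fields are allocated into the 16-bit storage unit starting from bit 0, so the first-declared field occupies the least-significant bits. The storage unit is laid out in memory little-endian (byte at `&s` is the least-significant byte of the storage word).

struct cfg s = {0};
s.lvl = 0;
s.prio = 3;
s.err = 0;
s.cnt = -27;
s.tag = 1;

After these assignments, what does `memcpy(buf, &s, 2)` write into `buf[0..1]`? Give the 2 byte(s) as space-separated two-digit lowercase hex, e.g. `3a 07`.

46 39

lvl (1b) val=0 bits=0x0 at bit 0: 0x0000
prio (2b) val=3 bits=0x3 at bit 1: 0x0006
err (3b) val=0 bits=0x0 at bit 3: 0x0006
cnt (7b) val=-27 bits=0x65 at bit 6: 0x1946
tag (3b) val=1 bits=0x1 at bit 13: 0x3946
word = 0x3946 → little-endian bytes:
  [0]=0x46  [1]=0x39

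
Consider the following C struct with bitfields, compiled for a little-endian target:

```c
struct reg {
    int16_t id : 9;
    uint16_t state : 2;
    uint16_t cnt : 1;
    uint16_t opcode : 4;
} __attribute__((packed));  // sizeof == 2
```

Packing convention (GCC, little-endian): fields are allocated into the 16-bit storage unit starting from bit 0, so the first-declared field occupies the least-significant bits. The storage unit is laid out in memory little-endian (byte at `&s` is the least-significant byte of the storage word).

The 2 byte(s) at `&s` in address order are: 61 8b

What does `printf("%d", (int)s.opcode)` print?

8

[0]=0x61 [1]=0x8b (little-endian) → word 0x8b61
id [0+:9] = (word>>0) & 0x1ff = 353
state [9+:2] = (word>>9) & 0x3 = 1
cnt [11+:1] = (word>>11) & 0x1 = 1
opcode [12+:4] = (word>>12) & 0xf = 8  ←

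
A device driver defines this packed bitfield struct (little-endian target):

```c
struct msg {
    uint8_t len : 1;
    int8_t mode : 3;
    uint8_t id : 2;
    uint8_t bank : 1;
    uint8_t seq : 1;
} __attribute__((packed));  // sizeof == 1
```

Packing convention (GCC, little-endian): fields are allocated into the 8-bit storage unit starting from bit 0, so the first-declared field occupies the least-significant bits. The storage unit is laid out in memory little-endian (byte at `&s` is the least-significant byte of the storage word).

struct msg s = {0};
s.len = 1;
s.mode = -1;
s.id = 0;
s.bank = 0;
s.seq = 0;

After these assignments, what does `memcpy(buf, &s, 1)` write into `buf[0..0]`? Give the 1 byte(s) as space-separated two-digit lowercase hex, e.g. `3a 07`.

len (1b) val=1 bits=0x1 at bit 0: 0x01
mode (3b) val=-1 bits=0x7 at bit 1: 0x0f
id (2b) val=0 bits=0x0 at bit 4: 0x0f
bank (1b) val=0 bits=0x0 at bit 6: 0x0f
seq (1b) val=0 bits=0x0 at bit 7: 0x0f
word = 0x0f → little-endian bytes:
  [0]=0x0f

0f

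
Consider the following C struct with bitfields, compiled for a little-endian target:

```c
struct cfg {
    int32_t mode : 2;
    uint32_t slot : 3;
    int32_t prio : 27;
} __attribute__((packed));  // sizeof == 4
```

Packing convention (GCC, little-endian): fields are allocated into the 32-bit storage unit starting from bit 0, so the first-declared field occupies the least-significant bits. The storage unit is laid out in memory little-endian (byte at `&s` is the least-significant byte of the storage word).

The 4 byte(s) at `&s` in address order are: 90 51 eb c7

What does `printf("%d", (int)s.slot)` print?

[0]=0x90 [1]=0x51 [2]=0xeb [3]=0xc7 (little-endian) → word 0xc7eb5190
mode:2 @ bit 0 → (0xc7eb5190>>0)&0x3 = 0x0
slot:3 @ bit 2 → (0xc7eb5190>>2)&0x7 = 0x4  ←
prio:27 @ bit 5 → (0xc7eb5190>>5)&0x7ffffff = 0x63f5a8c

4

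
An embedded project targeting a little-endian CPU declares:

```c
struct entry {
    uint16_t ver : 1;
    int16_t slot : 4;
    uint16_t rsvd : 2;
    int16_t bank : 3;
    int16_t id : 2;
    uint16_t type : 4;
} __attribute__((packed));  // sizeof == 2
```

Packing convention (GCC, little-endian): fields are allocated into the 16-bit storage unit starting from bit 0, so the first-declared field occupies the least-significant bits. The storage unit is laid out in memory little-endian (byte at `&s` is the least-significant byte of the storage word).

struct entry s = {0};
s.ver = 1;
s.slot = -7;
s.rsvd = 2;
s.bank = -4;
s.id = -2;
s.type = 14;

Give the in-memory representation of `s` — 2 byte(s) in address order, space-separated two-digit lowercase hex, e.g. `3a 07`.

ver (1b) val=1 bits=0x1 at bit 0: 0x0001
slot (4b) val=-7 bits=0x9 at bit 1: 0x0013
rsvd (2b) val=2 bits=0x2 at bit 5: 0x0053
bank (3b) val=-4 bits=0x4 at bit 7: 0x0253
id (2b) val=-2 bits=0x2 at bit 10: 0x0a53
type (4b) val=14 bits=0xe at bit 12: 0xea53
word = 0xea53 → little-endian bytes:
  [0]=0x53  [1]=0xea

53 ea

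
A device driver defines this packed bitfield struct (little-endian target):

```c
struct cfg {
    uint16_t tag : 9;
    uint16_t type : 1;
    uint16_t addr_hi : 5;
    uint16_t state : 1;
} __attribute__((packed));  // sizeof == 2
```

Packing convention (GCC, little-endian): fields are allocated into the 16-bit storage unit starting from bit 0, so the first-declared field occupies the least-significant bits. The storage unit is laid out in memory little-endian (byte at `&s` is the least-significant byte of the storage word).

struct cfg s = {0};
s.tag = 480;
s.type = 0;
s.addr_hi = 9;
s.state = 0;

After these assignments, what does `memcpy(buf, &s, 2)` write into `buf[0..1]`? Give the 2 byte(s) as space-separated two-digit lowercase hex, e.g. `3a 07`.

[0+:9] tag=480 & 0x1ff = 0x1e0; word=0x01e0
[9+:1] type=0 & 0x1 = 0x0; word=0x01e0
[10+:5] addr_hi=9 & 0x1f = 0x9; word=0x25e0
[15+:1] state=0 & 0x1 = 0x0; word=0x25e0
word = 0x25e0 → little-endian bytes:
  [0]=0xe0  [1]=0x25

e0 25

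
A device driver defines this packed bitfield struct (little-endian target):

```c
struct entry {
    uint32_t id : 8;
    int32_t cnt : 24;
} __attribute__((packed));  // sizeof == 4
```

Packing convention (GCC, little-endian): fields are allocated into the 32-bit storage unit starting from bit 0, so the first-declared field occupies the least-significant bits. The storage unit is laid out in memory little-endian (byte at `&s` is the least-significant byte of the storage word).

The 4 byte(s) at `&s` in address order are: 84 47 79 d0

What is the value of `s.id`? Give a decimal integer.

132

[0]=0x84 [1]=0x47 [2]=0x79 [3]=0xd0 (little-endian) → word 0xd0794784
id:8 @ bit 0 → (0xd0794784>>0)&0xff = 0x84  ←
cnt:24 @ bit 8 → (0xd0794784>>8)&0xffffff = 0xd07947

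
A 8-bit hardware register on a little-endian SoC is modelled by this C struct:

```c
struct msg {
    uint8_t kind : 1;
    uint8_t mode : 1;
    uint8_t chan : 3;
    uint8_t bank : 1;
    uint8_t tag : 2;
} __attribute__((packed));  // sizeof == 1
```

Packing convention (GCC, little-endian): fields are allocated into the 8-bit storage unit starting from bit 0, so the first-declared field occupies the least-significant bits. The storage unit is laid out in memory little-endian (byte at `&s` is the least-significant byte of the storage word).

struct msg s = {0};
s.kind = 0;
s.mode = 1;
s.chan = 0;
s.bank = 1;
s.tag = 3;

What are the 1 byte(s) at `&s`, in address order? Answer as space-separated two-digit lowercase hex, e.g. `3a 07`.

e2

kind:1 = 0 → 0x0 << 0 → word 0x00
mode:1 = 1 → 0x1 << 1 → word 0x02
chan:3 = 0 → 0x0 << 2 → word 0x02
bank:1 = 1 → 0x1 << 5 → word 0x22
tag:2 = 3 → 0x3 << 6 → word 0xe2
word = 0xe2 → little-endian bytes:
  [0]=0xe2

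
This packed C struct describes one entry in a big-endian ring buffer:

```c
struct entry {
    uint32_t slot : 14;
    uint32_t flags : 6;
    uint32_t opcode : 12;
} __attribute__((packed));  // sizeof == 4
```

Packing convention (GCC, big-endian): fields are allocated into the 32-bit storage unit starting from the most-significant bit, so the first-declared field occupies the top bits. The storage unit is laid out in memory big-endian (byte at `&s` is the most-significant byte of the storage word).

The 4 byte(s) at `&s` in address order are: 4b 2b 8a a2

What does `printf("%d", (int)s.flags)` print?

[0]=0x4b [1]=0x2b [2]=0x8a [3]=0xa2 (big-endian) → word 0x4b2b8aa2
slot [18+:14] = (word>>18) & 0x3fff = 4810
flags [12+:6] = (word>>12) & 0x3f = 56  ←
opcode [0+:12] = (word>>0) & 0xfff = 2722

56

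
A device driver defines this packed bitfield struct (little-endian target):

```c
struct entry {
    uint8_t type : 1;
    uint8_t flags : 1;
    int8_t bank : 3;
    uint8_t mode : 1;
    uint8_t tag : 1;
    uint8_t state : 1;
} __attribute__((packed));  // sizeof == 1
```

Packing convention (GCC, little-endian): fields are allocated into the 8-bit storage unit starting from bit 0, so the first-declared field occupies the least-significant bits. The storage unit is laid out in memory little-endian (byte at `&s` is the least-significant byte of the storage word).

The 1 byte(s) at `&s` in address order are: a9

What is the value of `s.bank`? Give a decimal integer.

[0]=0xa9 (little-endian) → word 0xa9
type [0+:1] = (word>>0) & 0x1 = 1
flags [1+:1] = (word>>1) & 0x1 = 0
bank [2+:3] = (word>>2) & 0x7 = 2  ←
mode [5+:1] = (word>>5) & 0x1 = 1
tag [6+:1] = (word>>6) & 0x1 = 0
state [7+:1] = (word>>7) & 0x1 = 1
bank signed 3b, MSB=0: value = 2

2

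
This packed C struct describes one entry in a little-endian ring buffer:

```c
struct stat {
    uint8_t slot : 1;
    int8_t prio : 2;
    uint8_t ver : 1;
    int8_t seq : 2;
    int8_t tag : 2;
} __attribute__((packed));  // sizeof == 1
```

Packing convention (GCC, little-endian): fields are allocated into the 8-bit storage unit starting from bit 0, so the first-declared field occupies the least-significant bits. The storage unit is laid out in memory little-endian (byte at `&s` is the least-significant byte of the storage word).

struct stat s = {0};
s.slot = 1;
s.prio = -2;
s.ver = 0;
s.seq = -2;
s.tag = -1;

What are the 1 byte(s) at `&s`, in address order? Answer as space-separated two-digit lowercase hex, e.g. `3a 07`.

slot:1 = 1 → 0x1 << 0 → word 0x01
prio:2 = -2 → 0x2 << 1 → word 0x05
ver:1 = 0 → 0x0 << 3 → word 0x05
seq:2 = -2 → 0x2 << 4 → word 0x25
tag:2 = -1 → 0x3 << 6 → word 0xe5
word = 0xe5 → little-endian bytes:
  [0]=0xe5

e5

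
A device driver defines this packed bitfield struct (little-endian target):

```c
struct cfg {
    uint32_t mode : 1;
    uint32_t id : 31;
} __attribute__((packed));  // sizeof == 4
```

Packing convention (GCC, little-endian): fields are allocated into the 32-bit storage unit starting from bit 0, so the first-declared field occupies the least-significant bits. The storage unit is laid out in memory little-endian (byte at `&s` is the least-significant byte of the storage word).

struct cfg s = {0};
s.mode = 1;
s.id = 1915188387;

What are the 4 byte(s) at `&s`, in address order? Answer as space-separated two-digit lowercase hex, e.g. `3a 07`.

47 e9 4e e4

mode:1 = 1 → 0x1 << 0 → word 0x00000001
id:31 = 1915188387 → 0x722774a3 << 1 → word 0xe44ee947
word = 0xe44ee947 → little-endian bytes:
  [0]=0x47  [1]=0xe9  [2]=0x4e  [3]=0xe4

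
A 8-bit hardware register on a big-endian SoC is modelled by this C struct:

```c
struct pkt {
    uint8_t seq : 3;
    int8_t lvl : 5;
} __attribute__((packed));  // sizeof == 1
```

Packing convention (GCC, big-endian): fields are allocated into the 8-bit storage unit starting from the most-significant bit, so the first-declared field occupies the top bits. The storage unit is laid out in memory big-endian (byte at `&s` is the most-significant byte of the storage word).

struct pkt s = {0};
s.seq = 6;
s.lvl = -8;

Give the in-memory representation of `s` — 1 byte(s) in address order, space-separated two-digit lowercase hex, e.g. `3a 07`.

seq:3 = 6 → 0x6 << 5 → word 0xc0
lvl:5 = -8 → 0x18 << 0 → word 0xd8
word = 0xd8 → big-endian bytes:
  [0]=0xd8

d8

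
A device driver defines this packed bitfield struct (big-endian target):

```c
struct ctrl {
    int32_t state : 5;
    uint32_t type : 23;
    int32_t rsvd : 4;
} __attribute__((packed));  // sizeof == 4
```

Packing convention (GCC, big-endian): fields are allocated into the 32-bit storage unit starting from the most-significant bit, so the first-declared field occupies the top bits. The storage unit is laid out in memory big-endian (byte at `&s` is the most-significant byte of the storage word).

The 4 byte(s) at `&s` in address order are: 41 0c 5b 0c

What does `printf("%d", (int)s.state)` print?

[0]=0x41 [1]=0x0c [2]=0x5b [3]=0x0c (big-endian) → word 0x410c5b0c
state [27+:5] = (word>>27) & 0x1f = 8  ←
type [4+:23] = (word>>4) & 0x7fffff = 1099184
rsvd [0+:4] = (word>>0) & 0xf = 12
state signed 5b, MSB=0: value = 8

8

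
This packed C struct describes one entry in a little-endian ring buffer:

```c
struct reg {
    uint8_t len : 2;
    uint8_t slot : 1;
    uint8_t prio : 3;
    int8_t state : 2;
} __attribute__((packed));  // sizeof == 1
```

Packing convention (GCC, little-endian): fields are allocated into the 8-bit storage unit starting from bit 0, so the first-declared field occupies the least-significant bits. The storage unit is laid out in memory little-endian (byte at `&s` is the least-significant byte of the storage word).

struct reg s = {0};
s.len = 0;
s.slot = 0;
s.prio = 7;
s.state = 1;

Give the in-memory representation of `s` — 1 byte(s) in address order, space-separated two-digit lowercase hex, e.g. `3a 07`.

[0+:2] len=0 & 0x3 = 0x0; word=0x00
[2+:1] slot=0 & 0x1 = 0x0; word=0x00
[3+:3] prio=7 & 0x7 = 0x7; word=0x38
[6+:2] state=1 & 0x3 = 0x1; word=0x78
word = 0x78 → little-endian bytes:
  [0]=0x78

78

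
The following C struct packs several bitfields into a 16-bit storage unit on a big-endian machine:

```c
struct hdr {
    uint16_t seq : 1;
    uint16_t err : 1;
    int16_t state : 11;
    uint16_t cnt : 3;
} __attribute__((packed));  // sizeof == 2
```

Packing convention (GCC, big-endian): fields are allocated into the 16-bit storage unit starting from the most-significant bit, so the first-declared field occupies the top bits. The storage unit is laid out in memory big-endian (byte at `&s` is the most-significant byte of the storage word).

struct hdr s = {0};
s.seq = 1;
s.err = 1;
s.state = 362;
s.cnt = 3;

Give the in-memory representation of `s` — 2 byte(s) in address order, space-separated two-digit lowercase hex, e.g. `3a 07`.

[15+:1] seq=1 & 0x1 = 0x1; word=0x8000
[14+:1] err=1 & 0x1 = 0x1; word=0xc000
[3+:11] state=362 & 0x7ff = 0x16a; word=0xcb50
[0+:3] cnt=3 & 0x7 = 0x3; word=0xcb53
word = 0xcb53 → big-endian bytes:
  [0]=0xcb  [1]=0x53

cb 53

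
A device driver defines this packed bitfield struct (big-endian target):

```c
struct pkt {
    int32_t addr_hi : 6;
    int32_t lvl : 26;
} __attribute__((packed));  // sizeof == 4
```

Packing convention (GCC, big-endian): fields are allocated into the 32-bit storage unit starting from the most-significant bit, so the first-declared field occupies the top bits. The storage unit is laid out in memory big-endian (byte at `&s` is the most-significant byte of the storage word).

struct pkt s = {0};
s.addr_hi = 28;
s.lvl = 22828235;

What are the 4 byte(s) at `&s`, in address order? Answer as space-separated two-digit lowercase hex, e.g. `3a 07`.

[26+:6] addr_hi=28 & 0x3f = 0x1c; word=0x70000000
[0+:26] lvl=22828235 & 0x3ffffff = 0x15c54cb; word=0x715c54cb
word = 0x715c54cb → big-endian bytes:
  [0]=0x71  [1]=0x5c  [2]=0x54  [3]=0xcb

71 5c 54 cb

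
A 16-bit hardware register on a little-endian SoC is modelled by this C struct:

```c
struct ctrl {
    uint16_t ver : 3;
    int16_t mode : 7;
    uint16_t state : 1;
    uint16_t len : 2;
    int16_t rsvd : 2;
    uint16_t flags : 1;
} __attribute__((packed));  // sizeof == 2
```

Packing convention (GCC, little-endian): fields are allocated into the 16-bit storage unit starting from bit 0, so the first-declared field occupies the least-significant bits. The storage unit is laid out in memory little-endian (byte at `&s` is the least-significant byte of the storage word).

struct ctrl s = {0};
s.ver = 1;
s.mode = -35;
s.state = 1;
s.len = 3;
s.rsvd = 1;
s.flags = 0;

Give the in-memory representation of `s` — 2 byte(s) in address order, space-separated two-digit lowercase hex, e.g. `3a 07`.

[0+:3] ver=1 & 0x7 = 0x1; word=0x0001
[3+:7] mode=-35 & 0x7f = 0x5d; word=0x02e9
[10+:1] state=1 & 0x1 = 0x1; word=0x06e9
[11+:2] len=3 & 0x3 = 0x3; word=0x1ee9
[13+:2] rsvd=1 & 0x3 = 0x1; word=0x3ee9
[15+:1] flags=0 & 0x1 = 0x0; word=0x3ee9
word = 0x3ee9 → little-endian bytes:
  [0]=0xe9  [1]=0x3e

e9 3e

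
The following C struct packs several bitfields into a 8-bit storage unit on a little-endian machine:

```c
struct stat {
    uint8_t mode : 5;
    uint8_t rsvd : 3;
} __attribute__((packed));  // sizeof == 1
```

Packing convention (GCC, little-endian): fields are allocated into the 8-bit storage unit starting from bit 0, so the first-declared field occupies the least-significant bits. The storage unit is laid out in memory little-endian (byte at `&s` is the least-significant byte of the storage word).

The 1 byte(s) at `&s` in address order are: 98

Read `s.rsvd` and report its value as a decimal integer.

4

[0]=0x98 (little-endian) → word 0x98
mode [0+:5] = (word>>0) & 0x1f = 24
rsvd [5+:3] = (word>>5) & 0x7 = 4  ←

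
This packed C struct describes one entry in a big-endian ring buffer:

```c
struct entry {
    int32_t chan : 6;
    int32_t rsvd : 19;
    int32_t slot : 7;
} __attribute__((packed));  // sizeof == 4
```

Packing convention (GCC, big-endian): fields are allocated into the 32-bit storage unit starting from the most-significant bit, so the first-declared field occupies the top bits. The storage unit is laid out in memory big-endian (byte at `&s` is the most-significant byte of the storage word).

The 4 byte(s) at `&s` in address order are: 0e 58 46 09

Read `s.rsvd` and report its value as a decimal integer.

-216948

[0]=0x0e [1]=0x58 [2]=0x46 [3]=0x09 (big-endian) → word 0x0e584609
chan [26+:6] = (word>>26) & 0x3f = 3
rsvd [7+:19] = (word>>7) & 0x7ffff = 307340  ←
slot [0+:7] = (word>>0) & 0x7f = 9
rsvd signed 19b, MSB=1: 307340 - 524288 = -216948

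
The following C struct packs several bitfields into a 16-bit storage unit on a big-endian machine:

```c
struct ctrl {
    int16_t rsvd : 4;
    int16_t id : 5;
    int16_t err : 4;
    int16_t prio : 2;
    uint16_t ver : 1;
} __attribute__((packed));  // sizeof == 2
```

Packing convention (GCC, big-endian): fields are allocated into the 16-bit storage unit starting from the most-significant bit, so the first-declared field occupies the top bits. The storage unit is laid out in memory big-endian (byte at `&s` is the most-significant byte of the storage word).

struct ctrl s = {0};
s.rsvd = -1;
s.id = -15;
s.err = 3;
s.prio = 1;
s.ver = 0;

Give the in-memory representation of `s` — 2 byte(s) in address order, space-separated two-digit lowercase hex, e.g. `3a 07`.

f8 9a

rsvd:4 = -1 → 0xf << 12 → word 0xf000
id:5 = -15 → 0x11 << 7 → word 0xf880
err:4 = 3 → 0x3 << 3 → word 0xf898
prio:2 = 1 → 0x1 << 1 → word 0xf89a
ver:1 = 0 → 0x0 << 0 → word 0xf89a
word = 0xf89a → big-endian bytes:
  [0]=0xf8  [1]=0x9a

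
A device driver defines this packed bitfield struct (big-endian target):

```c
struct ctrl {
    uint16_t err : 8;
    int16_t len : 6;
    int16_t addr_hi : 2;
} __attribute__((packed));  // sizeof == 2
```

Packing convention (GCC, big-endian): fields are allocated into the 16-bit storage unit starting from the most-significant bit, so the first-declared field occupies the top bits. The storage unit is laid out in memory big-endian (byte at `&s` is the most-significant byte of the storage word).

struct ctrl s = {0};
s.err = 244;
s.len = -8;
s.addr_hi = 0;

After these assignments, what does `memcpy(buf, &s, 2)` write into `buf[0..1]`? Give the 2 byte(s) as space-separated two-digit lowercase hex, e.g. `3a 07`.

err (8b) val=244 bits=0xf4 at bit 8: 0xf400
len (6b) val=-8 bits=0x38 at bit 2: 0xf4e0
addr_hi (2b) val=0 bits=0x0 at bit 0: 0xf4e0
word = 0xf4e0 → big-endian bytes:
  [0]=0xf4  [1]=0xe0

f4 e0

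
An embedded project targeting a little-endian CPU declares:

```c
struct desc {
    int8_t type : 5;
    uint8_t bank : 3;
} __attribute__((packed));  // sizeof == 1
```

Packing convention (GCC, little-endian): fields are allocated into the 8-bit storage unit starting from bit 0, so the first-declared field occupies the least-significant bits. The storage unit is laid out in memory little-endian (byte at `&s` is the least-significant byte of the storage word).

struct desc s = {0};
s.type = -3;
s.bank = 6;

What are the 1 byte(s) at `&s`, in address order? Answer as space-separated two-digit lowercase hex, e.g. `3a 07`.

type:5 = -3 → 0x1d << 0 → word 0x1d
bank:3 = 6 → 0x6 << 5 → word 0xdd
word = 0xdd → little-endian bytes:
  [0]=0xdd

dd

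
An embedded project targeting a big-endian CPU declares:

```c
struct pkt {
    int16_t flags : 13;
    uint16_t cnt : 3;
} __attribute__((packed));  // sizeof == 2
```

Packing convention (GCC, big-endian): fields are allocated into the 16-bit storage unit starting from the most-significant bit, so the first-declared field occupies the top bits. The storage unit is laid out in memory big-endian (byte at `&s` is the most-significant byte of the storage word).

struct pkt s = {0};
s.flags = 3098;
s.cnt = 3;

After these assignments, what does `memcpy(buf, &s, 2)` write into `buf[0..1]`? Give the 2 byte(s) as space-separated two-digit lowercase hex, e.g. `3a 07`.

flags (13b) val=3098 bits=0xc1a at bit 3: 0x60d0
cnt (3b) val=3 bits=0x3 at bit 0: 0x60d3
word = 0x60d3 → big-endian bytes:
  [0]=0x60  [1]=0xd3

60 d3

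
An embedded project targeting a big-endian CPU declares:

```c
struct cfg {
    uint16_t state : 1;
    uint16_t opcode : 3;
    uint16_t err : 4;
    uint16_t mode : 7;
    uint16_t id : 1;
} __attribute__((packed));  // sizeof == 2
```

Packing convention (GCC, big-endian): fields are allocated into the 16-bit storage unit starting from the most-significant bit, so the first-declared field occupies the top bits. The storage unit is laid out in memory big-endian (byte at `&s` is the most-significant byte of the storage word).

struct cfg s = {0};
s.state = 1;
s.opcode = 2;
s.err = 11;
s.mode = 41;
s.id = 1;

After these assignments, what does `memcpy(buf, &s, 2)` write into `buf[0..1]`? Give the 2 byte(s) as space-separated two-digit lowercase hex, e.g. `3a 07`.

[15+:1] state=1 & 0x1 = 0x1; word=0x8000
[12+:3] opcode=2 & 0x7 = 0x2; word=0xa000
[8+:4] err=11 & 0xf = 0xb; word=0xab00
[1+:7] mode=41 & 0x7f = 0x29; word=0xab52
[0+:1] id=1 & 0x1 = 0x1; word=0xab53
word = 0xab53 → big-endian bytes:
  [0]=0xab  [1]=0x53

ab 53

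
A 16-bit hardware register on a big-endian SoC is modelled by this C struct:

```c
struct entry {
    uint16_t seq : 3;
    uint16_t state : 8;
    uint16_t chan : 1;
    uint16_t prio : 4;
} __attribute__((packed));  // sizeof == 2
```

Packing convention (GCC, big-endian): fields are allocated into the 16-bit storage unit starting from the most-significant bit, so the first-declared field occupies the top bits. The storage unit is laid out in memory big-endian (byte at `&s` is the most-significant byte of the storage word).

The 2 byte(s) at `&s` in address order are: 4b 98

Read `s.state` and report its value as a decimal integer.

92

[0]=0x4b [1]=0x98 (big-endian) → word 0x4b98
seq:3 @ bit 13 → (0x4b98>>13)&0x7 = 0x2
state:8 @ bit 5 → (0x4b98>>5)&0xff = 0x5c  ←
chan:1 @ bit 4 → (0x4b98>>4)&0x1 = 0x1
prio:4 @ bit 0 → (0x4b98>>0)&0xf = 0x8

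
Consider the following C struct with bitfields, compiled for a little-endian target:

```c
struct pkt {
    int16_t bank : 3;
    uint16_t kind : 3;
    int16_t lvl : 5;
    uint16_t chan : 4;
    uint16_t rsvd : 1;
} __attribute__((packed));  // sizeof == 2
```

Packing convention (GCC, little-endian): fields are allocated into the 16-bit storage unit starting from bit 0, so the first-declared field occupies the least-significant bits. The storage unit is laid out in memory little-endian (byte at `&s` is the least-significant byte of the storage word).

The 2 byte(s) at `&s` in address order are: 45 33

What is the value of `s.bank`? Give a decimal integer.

-3

[0]=0x45 [1]=0x33 (little-endian) → word 0x3345
bank:3 @ bit 0 → (0x3345>>0)&0x7 = 0x5  ←
kind:3 @ bit 3 → (0x3345>>3)&0x7 = 0x0
lvl:5 @ bit 6 → (0x3345>>6)&0x1f = 0xd
chan:4 @ bit 11 → (0x3345>>11)&0xf = 0x6
rsvd:1 @ bit 15 → (0x3345>>15)&0x1 = 0x0
bank signed 3b, MSB=1: 5 - 8 = -3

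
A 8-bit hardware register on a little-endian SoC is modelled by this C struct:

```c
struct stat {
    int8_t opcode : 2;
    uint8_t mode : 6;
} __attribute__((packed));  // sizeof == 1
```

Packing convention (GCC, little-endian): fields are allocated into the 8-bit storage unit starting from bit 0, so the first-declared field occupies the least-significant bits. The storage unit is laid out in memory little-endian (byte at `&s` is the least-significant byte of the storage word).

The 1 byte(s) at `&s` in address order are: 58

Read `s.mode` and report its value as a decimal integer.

22

[0]=0x58 (little-endian) → word 0x58
opcode [0+:2] = (word>>0) & 0x3 = 0
mode [2+:6] = (word>>2) & 0x3f = 22  ←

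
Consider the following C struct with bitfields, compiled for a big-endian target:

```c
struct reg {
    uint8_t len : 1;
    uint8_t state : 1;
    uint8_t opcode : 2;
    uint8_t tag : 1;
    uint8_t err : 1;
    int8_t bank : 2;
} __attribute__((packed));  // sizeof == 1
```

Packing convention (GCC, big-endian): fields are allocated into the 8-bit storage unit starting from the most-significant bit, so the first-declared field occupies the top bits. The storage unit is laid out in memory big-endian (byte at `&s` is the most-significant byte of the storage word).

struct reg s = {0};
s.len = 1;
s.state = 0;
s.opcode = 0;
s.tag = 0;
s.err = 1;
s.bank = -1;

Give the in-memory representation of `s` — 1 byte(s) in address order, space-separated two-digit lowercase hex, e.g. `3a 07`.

87

len:1 = 1 → 0x1 << 7 → word 0x80
state:1 = 0 → 0x0 << 6 → word 0x80
opcode:2 = 0 → 0x0 << 4 → word 0x80
tag:1 = 0 → 0x0 << 3 → word 0x80
err:1 = 1 → 0x1 << 2 → word 0x84
bank:2 = -1 → 0x3 << 0 → word 0x87
word = 0x87 → big-endian bytes:
  [0]=0x87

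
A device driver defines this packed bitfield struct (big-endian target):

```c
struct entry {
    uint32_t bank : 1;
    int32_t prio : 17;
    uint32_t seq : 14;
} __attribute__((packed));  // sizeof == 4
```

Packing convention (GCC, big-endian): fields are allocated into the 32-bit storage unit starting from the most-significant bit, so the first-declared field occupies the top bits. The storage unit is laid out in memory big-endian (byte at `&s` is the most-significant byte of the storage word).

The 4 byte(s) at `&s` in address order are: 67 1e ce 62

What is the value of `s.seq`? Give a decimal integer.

3682

[0]=0x67 [1]=0x1e [2]=0xce [3]=0x62 (big-endian) → word 0x671ece62
bank:1 @ bit 31 → (0x671ece62>>31)&0x1 = 0x0
prio:17 @ bit 14 → (0x671ece62>>14)&0x1ffff = 0x19c7b
seq:14 @ bit 0 → (0x671ece62>>0)&0x3fff = 0xe62  ←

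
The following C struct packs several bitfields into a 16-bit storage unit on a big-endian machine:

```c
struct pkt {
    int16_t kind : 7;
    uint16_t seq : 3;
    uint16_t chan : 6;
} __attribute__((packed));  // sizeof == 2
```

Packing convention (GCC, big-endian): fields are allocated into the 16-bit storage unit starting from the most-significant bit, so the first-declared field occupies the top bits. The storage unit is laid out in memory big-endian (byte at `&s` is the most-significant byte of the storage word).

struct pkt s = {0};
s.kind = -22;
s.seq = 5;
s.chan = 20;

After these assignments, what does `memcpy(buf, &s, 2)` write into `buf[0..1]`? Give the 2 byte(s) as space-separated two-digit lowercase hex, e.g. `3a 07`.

d5 54

[9+:7] kind=-22 & 0x7f = 0x6a; word=0xd400
[6+:3] seq=5 & 0x7 = 0x5; word=0xd540
[0+:6] chan=20 & 0x3f = 0x14; word=0xd554
word = 0xd554 → big-endian bytes:
  [0]=0xd5  [1]=0x54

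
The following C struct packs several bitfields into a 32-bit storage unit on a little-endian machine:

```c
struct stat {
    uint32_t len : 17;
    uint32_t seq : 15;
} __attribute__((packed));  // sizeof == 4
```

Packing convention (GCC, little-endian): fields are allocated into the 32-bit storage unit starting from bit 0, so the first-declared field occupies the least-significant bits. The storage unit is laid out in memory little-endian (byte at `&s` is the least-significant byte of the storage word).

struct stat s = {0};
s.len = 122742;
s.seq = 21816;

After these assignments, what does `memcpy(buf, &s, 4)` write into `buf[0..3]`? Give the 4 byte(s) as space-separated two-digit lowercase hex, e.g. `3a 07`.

len (17b) val=122742 bits=0x1df76 at bit 0: 0x0001df76
seq (15b) val=21816 bits=0x5538 at bit 17: 0xaa71df76
word = 0xaa71df76 → little-endian bytes:
  [0]=0x76  [1]=0xdf  [2]=0x71  [3]=0xaa

76 df 71 aa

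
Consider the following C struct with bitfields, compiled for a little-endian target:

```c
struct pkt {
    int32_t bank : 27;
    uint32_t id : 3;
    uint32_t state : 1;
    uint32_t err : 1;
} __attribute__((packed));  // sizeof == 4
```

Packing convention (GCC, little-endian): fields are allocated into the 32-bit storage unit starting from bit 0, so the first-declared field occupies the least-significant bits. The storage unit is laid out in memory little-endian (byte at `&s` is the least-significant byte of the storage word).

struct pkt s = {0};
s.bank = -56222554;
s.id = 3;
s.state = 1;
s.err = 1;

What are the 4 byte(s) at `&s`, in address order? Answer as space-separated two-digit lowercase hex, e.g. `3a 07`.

a6 1c a6 dc

[0+:27] bank=-56222554 & 0x7ffffff = 0x4a61ca6; word=0x04a61ca6
[27+:3] id=3 & 0x7 = 0x3; word=0x1ca61ca6
[30+:1] state=1 & 0x1 = 0x1; word=0x5ca61ca6
[31+:1] err=1 & 0x1 = 0x1; word=0xdca61ca6
word = 0xdca61ca6 → little-endian bytes:
  [0]=0xa6  [1]=0x1c  [2]=0xa6  [3]=0xdc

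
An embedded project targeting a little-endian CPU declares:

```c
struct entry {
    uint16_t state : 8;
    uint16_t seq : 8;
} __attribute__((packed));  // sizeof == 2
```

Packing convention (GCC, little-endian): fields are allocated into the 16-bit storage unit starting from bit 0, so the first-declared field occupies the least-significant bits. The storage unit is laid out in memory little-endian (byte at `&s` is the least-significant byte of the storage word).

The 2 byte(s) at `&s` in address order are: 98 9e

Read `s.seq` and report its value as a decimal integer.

[0]=0x98 [1]=0x9e (little-endian) → word 0x9e98
state:8 @ bit 0 → (0x9e98>>0)&0xff = 0x98
seq:8 @ bit 8 → (0x9e98>>8)&0xff = 0x9e  ←

158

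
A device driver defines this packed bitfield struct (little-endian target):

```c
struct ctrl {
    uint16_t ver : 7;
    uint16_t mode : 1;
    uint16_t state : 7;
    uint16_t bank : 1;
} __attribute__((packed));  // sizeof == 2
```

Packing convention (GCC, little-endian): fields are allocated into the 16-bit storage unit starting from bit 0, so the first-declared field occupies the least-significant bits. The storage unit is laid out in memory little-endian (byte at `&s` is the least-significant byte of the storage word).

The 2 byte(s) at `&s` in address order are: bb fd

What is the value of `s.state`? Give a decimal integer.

125

[0]=0xbb [1]=0xfd (little-endian) → word 0xfdbb
ver [0+:7] = (word>>0) & 0x7f = 59
mode [7+:1] = (word>>7) & 0x1 = 1
state [8+:7] = (word>>8) & 0x7f = 125  ←
bank [15+:1] = (word>>15) & 0x1 = 1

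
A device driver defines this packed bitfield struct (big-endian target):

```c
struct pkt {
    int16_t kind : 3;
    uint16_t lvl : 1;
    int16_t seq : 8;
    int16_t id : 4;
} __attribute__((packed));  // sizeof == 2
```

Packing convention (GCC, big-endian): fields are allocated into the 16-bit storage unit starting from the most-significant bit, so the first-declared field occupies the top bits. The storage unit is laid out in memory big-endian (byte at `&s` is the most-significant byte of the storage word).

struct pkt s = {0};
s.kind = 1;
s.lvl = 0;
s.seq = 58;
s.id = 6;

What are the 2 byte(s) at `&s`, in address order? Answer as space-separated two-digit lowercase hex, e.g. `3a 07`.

kind:3 = 1 → 0x1 << 13 → word 0x2000
lvl:1 = 0 → 0x0 << 12 → word 0x2000
seq:8 = 58 → 0x3a << 4 → word 0x23a0
id:4 = 6 → 0x6 << 0 → word 0x23a6
word = 0x23a6 → big-endian bytes:
  [0]=0x23  [1]=0xa6

23 a6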